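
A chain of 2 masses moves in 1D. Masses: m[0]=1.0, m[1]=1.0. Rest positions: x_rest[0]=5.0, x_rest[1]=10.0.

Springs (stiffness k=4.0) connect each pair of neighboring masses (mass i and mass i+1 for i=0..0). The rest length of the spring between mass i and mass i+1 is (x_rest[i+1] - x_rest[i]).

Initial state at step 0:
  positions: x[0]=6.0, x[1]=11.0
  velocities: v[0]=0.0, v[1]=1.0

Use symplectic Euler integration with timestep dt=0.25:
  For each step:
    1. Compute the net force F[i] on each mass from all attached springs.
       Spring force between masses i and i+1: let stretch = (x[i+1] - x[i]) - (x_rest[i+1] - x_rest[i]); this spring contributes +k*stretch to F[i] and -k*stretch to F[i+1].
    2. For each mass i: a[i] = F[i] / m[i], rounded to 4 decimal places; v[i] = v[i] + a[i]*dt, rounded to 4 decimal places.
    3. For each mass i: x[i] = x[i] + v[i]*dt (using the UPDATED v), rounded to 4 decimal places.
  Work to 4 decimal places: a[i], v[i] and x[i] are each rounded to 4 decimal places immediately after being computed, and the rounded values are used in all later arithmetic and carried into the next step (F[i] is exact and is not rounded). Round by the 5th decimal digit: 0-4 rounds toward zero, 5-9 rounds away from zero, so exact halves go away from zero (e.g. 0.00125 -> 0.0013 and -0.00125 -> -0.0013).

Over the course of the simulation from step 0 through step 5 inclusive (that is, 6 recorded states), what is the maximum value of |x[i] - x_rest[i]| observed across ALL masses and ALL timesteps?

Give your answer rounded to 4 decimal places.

Answer: 1.7110

Derivation:
Step 0: x=[6.0000 11.0000] v=[0.0000 1.0000]
Step 1: x=[6.0000 11.2500] v=[0.0000 1.0000]
Step 2: x=[6.0625 11.4375] v=[0.2500 0.7500]
Step 3: x=[6.2188 11.5313] v=[0.6250 0.3750]
Step 4: x=[6.4532 11.5469] v=[0.9375 0.0625]
Step 5: x=[6.7110 11.5391] v=[1.0312 -0.0312]
Max displacement = 1.7110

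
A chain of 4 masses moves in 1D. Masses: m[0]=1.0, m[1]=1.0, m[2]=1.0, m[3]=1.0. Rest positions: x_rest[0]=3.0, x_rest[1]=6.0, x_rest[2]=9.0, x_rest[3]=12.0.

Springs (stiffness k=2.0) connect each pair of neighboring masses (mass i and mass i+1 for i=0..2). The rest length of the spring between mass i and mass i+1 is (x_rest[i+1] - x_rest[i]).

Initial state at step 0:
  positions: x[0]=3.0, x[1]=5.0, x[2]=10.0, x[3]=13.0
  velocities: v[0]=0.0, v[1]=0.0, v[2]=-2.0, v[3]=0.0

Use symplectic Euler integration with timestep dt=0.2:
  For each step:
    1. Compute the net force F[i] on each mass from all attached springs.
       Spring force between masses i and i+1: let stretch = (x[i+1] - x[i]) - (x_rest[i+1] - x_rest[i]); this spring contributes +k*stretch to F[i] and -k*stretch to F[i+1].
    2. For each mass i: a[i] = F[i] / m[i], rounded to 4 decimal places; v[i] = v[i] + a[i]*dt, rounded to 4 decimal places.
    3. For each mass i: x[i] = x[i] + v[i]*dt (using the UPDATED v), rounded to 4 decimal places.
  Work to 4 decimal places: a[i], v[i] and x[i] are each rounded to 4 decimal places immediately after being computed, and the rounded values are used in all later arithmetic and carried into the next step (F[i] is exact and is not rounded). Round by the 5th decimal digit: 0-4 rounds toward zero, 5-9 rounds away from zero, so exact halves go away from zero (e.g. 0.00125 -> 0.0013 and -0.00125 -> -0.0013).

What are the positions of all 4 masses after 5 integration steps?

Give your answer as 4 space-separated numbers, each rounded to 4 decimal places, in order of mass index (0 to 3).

Answer: 2.4788 6.5168 7.8286 12.1759

Derivation:
Step 0: x=[3.0000 5.0000 10.0000 13.0000] v=[0.0000 0.0000 -2.0000 0.0000]
Step 1: x=[2.9200 5.2400 9.4400 13.0000] v=[-0.4000 1.2000 -2.8000 0.0000]
Step 2: x=[2.7856 5.6304 8.8288 12.9552] v=[-0.6720 1.9520 -3.0560 -0.2240]
Step 3: x=[2.6388 6.0491 8.2918 12.8203] v=[-0.7341 2.0934 -2.6848 -0.6746]
Step 4: x=[2.5248 6.3744 7.9377 12.5631] v=[-0.5700 1.6264 -1.7705 -1.2860]
Step 5: x=[2.4788 6.5168 7.8286 12.1759] v=[-0.2302 0.7119 -0.5457 -1.9362]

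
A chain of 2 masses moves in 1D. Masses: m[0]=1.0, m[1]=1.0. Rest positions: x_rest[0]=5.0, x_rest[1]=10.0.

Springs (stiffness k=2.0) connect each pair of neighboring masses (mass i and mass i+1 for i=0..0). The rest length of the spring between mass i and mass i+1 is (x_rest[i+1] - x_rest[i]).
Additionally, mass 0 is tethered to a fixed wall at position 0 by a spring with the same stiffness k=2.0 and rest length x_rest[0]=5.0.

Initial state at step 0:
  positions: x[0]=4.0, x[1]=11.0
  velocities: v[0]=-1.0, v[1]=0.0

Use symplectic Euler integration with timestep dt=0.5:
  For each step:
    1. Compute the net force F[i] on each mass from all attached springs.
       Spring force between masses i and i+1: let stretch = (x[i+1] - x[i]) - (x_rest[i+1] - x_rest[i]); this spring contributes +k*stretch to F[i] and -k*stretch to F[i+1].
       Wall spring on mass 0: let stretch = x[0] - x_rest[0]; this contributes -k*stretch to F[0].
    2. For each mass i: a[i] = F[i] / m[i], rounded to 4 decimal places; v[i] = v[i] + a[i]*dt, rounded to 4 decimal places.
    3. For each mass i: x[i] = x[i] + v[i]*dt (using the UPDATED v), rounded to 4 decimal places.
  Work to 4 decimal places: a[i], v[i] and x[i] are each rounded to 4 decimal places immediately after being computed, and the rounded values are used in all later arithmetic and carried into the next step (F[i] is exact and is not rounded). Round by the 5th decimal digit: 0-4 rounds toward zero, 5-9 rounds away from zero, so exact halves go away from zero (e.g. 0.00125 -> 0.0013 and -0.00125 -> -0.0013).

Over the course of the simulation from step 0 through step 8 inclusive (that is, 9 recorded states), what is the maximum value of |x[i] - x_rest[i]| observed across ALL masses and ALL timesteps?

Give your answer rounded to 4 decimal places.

Answer: 1.6250

Derivation:
Step 0: x=[4.0000 11.0000] v=[-1.0000 0.0000]
Step 1: x=[5.0000 10.0000] v=[2.0000 -2.0000]
Step 2: x=[6.0000 9.0000] v=[2.0000 -2.0000]
Step 3: x=[5.5000 9.0000] v=[-1.0000 0.0000]
Step 4: x=[4.0000 9.7500] v=[-3.0000 1.5000]
Step 5: x=[3.3750 10.1250] v=[-1.2500 0.7500]
Step 6: x=[4.4375 9.6250] v=[2.1250 -1.0000]
Step 7: x=[5.8750 9.0313] v=[2.8750 -1.1875]
Step 8: x=[5.9532 9.3594] v=[0.1563 0.6562]
Max displacement = 1.6250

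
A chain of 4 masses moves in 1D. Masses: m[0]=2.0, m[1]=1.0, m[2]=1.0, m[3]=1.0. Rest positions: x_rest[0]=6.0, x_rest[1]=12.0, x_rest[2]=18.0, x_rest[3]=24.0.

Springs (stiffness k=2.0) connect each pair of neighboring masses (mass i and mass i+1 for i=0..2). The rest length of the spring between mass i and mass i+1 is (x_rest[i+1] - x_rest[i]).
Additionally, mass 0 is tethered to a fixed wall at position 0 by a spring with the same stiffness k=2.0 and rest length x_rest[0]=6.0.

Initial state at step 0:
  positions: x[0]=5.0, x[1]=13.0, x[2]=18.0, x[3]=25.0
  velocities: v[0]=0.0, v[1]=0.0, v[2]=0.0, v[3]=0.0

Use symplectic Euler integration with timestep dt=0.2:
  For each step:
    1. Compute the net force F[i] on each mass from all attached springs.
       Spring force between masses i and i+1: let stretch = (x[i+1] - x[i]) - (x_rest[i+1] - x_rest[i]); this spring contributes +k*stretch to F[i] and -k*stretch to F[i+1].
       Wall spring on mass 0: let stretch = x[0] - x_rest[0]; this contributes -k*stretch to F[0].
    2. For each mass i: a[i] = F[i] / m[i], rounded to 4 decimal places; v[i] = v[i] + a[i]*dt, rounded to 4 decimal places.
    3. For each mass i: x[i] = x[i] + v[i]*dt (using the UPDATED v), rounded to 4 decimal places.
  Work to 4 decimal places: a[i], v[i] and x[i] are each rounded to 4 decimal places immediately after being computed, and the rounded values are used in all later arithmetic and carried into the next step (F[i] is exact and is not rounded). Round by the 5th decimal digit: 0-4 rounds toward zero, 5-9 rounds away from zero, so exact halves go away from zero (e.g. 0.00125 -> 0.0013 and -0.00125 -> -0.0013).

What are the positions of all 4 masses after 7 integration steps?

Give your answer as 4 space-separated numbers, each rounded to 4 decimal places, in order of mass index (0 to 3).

Step 0: x=[5.0000 13.0000 18.0000 25.0000] v=[0.0000 0.0000 0.0000 0.0000]
Step 1: x=[5.1200 12.7600 18.1600 24.9200] v=[0.6000 -1.2000 0.8000 -0.4000]
Step 2: x=[5.3408 12.3408 18.4288 24.7792] v=[1.1040 -2.0960 1.3440 -0.7040]
Step 3: x=[5.6280 11.8486 18.7186 24.6104] v=[1.4358 -2.4608 1.4490 -0.8442]
Step 4: x=[5.9389 11.4084 18.9301 24.4502] v=[1.5543 -2.2010 1.0577 -0.8009]
Step 5: x=[6.2310 11.1324 18.9815 24.3284] v=[1.4604 -1.3801 0.2571 -0.6089]
Step 6: x=[6.4699 11.0922 18.8327 24.2589] v=[1.1945 -0.2010 -0.7438 -0.3477]
Step 7: x=[6.6349 11.3015 18.4988 24.2353] v=[0.8250 1.0463 -1.6695 -0.1182]

Answer: 6.6349 11.3015 18.4988 24.2353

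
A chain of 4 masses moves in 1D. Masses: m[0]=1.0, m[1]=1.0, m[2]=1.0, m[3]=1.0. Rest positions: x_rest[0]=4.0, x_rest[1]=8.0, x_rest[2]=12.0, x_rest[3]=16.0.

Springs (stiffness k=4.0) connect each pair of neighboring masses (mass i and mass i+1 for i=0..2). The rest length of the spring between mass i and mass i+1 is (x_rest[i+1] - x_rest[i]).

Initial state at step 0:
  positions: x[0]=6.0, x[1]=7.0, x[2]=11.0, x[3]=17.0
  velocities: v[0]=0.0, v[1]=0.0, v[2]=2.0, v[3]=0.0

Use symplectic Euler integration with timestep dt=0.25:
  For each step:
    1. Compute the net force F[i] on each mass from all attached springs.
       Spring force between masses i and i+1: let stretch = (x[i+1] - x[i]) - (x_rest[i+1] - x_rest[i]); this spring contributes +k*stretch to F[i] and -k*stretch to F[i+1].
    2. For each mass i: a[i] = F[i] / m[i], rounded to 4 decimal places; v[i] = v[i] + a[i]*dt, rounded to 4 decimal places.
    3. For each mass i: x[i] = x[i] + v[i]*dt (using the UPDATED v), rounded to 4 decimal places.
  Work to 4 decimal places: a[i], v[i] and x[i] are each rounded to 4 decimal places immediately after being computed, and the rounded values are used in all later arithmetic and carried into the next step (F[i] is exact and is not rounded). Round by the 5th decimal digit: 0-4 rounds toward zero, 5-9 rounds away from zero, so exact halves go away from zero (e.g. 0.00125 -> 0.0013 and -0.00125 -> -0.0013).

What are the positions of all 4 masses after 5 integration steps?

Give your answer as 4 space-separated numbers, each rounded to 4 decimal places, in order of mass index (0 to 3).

Step 0: x=[6.0000 7.0000 11.0000 17.0000] v=[0.0000 0.0000 2.0000 0.0000]
Step 1: x=[5.2500 7.7500 12.0000 16.5000] v=[-3.0000 3.0000 4.0000 -2.0000]
Step 2: x=[4.1250 8.9375 13.0625 15.8750] v=[-4.5000 4.7500 4.2500 -2.5000]
Step 3: x=[3.2031 9.9531 13.7969 15.5469] v=[-3.6875 4.0625 2.9375 -1.3125]
Step 4: x=[2.9687 10.2422 14.0078 15.7813] v=[-0.9375 1.1563 0.8437 0.9375]
Step 5: x=[3.5527 9.6543 13.7207 16.5723] v=[2.3360 -2.3516 -1.1484 3.1640]

Answer: 3.5527 9.6543 13.7207 16.5723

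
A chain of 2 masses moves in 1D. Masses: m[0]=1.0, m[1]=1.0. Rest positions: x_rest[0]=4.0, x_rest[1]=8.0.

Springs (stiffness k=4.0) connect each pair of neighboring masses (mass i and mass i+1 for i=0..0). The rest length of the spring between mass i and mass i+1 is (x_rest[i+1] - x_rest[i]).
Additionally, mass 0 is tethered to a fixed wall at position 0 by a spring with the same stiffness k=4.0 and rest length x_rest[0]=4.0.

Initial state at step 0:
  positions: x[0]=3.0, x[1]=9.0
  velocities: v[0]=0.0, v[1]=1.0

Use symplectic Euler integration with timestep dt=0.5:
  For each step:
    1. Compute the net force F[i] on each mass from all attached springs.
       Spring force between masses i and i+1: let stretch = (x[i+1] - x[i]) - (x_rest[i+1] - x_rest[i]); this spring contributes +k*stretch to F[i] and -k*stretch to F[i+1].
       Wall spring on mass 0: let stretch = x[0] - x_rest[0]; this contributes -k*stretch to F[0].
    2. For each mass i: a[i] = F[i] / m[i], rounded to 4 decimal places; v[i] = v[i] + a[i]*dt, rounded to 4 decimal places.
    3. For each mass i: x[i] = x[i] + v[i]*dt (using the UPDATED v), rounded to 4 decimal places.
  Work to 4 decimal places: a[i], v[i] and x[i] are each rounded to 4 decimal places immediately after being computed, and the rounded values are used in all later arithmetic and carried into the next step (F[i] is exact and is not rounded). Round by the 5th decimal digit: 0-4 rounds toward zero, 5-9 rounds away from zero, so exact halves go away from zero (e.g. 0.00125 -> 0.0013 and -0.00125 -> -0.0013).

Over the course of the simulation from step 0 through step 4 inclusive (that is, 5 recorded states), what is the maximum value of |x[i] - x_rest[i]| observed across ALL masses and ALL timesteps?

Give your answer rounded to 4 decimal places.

Answer: 2.0000

Derivation:
Step 0: x=[3.0000 9.0000] v=[0.0000 1.0000]
Step 1: x=[6.0000 7.5000] v=[6.0000 -3.0000]
Step 2: x=[4.5000 8.5000] v=[-3.0000 2.0000]
Step 3: x=[2.5000 9.5000] v=[-4.0000 2.0000]
Step 4: x=[5.0000 7.5000] v=[5.0000 -4.0000]
Max displacement = 2.0000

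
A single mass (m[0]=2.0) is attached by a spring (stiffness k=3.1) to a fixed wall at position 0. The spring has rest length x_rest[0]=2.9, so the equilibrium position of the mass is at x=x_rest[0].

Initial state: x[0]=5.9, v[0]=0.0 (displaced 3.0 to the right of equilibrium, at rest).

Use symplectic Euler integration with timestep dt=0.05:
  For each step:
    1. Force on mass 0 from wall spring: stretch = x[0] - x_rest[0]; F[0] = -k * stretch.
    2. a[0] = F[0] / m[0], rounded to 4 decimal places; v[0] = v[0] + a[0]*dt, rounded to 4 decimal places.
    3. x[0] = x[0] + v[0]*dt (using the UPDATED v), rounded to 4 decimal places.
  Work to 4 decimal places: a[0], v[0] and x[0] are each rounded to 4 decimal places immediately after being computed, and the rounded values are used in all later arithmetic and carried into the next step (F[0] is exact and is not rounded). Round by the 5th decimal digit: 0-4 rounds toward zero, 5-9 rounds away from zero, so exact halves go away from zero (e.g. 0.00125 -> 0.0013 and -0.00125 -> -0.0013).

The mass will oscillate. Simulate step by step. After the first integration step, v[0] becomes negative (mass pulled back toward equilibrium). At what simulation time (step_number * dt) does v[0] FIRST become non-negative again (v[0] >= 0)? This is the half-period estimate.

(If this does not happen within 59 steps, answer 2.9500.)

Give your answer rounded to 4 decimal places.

Step 0: x=[5.9000] v=[0.0000]
Step 1: x=[5.8884] v=[-0.2325]
Step 2: x=[5.8652] v=[-0.4641]
Step 3: x=[5.8305] v=[-0.6939]
Step 4: x=[5.7845] v=[-0.9210]
Step 5: x=[5.7273] v=[-1.1446]
Step 6: x=[5.6591] v=[-1.3637]
Step 7: x=[5.5802] v=[-1.5775]
Step 8: x=[5.4909] v=[-1.7852]
Step 9: x=[5.3916] v=[-1.9860]
Step 10: x=[5.2826] v=[-2.1791]
Step 11: x=[5.1644] v=[-2.3638]
Step 12: x=[5.0374] v=[-2.5393]
Step 13: x=[4.9022] v=[-2.7050]
Step 14: x=[4.7592] v=[-2.8602]
Step 15: x=[4.6090] v=[-3.0043]
Step 16: x=[4.4522] v=[-3.1368]
Step 17: x=[4.2893] v=[-3.2571]
Step 18: x=[4.1211] v=[-3.3648]
Step 19: x=[3.9481] v=[-3.4594]
Step 20: x=[3.7711] v=[-3.5406]
Step 21: x=[3.5907] v=[-3.6081]
Step 22: x=[3.4076] v=[-3.6616]
Step 23: x=[3.2226] v=[-3.7009]
Step 24: x=[3.0363] v=[-3.7259]
Step 25: x=[2.8495] v=[-3.7365]
Step 26: x=[2.6629] v=[-3.7326]
Step 27: x=[2.4772] v=[-3.7142]
Step 28: x=[2.2931] v=[-3.6814]
Step 29: x=[2.1114] v=[-3.6344]
Step 30: x=[1.9327] v=[-3.5733]
Step 31: x=[1.7578] v=[-3.4983]
Step 32: x=[1.5873] v=[-3.4098]
Step 33: x=[1.4219] v=[-3.3081]
Step 34: x=[1.2622] v=[-3.1935]
Step 35: x=[1.1089] v=[-3.0666]
Step 36: x=[0.9625] v=[-2.9278]
Step 37: x=[0.8236] v=[-2.7776]
Step 38: x=[0.6928] v=[-2.6167]
Step 39: x=[0.5705] v=[-2.4456]
Step 40: x=[0.4572] v=[-2.2651]
Step 41: x=[0.3534] v=[-2.0758]
Step 42: x=[0.2595] v=[-1.8784]
Step 43: x=[0.1758] v=[-1.6738]
Step 44: x=[0.1027] v=[-1.4627]
Step 45: x=[0.0404] v=[-1.2459]
Step 46: x=[-0.0108] v=[-1.0243]
Step 47: x=[-0.0507] v=[-0.7987]
Step 48: x=[-0.0792] v=[-0.5700]
Step 49: x=[-0.0962] v=[-0.3391]
Step 50: x=[-0.1015] v=[-0.1069]
Step 51: x=[-0.0952] v=[0.1257]
First v>=0 after going negative at step 51, time=2.5500

Answer: 2.5500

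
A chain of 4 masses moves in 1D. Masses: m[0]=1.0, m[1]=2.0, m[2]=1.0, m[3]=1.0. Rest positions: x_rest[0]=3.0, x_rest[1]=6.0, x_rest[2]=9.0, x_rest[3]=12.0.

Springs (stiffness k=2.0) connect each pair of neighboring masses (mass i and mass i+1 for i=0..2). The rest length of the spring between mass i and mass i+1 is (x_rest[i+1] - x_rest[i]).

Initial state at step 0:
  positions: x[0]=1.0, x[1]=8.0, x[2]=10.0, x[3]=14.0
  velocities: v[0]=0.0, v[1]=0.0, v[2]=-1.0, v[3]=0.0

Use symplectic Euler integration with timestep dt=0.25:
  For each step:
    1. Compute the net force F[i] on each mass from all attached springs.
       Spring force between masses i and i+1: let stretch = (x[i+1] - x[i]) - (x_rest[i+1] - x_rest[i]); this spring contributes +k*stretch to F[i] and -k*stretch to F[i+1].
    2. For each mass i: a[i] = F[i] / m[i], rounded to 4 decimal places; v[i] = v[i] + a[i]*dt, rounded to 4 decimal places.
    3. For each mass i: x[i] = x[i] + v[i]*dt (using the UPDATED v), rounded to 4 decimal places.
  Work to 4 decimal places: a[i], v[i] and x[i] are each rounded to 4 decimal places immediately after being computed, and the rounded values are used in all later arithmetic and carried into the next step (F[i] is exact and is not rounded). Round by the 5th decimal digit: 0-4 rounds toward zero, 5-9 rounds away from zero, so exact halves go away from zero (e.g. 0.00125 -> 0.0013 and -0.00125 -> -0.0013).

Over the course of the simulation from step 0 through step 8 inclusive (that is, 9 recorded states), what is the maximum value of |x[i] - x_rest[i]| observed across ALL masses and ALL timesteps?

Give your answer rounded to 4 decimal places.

Step 0: x=[1.0000 8.0000 10.0000 14.0000] v=[0.0000 0.0000 -1.0000 0.0000]
Step 1: x=[1.5000 7.6875 10.0000 13.8750] v=[2.0000 -1.2500 0.0000 -0.5000]
Step 2: x=[2.3985 7.1328 10.1953 13.6406] v=[3.5938 -2.2188 0.7813 -0.9375]
Step 3: x=[3.5138 6.4736 10.4385 13.3506] v=[4.4610 -2.6368 0.9727 -1.1602]
Step 4: x=[4.6240 5.8772 10.5501 13.0715] v=[4.4409 -2.3855 0.4463 -1.1163]
Step 5: x=[5.5159 5.4946 10.3927 12.8523] v=[3.5675 -1.5306 -0.6295 -0.8770]
Step 6: x=[6.0301 5.4194 9.9305 12.7006] v=[2.0569 -0.3008 -1.8488 -0.6068]
Step 7: x=[6.0930 5.6643 9.2507 12.5776] v=[0.2516 0.9797 -2.7193 -0.4919]
Step 8: x=[5.7273 6.1602 8.5384 12.4138] v=[-1.4628 1.9835 -2.8491 -0.6554]
Max displacement = 3.0930

Answer: 3.0930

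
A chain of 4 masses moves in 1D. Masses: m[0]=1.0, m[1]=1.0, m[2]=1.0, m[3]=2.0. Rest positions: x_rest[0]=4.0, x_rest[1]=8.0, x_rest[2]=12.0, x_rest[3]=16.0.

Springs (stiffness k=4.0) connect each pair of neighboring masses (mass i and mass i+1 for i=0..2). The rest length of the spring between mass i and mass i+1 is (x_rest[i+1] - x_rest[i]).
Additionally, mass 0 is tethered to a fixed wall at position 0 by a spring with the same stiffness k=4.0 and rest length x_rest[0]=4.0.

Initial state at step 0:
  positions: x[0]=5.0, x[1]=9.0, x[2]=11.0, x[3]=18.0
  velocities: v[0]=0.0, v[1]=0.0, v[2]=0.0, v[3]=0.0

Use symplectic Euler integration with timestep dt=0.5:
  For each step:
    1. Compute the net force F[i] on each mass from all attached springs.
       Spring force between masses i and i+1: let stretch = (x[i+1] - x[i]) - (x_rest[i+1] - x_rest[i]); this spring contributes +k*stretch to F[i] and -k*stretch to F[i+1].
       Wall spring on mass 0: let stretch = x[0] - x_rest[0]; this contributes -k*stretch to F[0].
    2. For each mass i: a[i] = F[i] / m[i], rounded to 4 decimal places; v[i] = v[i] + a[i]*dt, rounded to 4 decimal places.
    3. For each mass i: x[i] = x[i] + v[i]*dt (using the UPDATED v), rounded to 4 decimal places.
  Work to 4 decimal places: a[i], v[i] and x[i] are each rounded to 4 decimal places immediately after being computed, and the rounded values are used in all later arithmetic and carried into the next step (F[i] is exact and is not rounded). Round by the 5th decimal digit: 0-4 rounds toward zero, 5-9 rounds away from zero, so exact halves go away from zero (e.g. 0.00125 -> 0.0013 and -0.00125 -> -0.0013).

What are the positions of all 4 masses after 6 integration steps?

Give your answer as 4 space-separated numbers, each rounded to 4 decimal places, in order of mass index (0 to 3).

Step 0: x=[5.0000 9.0000 11.0000 18.0000] v=[0.0000 0.0000 0.0000 0.0000]
Step 1: x=[4.0000 7.0000 16.0000 16.5000] v=[-2.0000 -4.0000 10.0000 -3.0000]
Step 2: x=[2.0000 11.0000 12.5000 16.7500] v=[-4.0000 8.0000 -7.0000 0.5000]
Step 3: x=[7.0000 7.5000 11.7500 16.8750] v=[10.0000 -7.0000 -1.5000 0.2500]
Step 4: x=[5.5000 7.7500 11.8750 16.4375] v=[-3.0000 0.5000 0.2500 -0.8750]
Step 5: x=[0.7500 9.8750 12.4375 15.7188] v=[-9.5000 4.2500 1.1250 -1.4375]
Step 6: x=[4.3750 5.4375 13.7188 15.3594] v=[7.2500 -8.8750 2.5626 -0.7188]

Answer: 4.3750 5.4375 13.7188 15.3594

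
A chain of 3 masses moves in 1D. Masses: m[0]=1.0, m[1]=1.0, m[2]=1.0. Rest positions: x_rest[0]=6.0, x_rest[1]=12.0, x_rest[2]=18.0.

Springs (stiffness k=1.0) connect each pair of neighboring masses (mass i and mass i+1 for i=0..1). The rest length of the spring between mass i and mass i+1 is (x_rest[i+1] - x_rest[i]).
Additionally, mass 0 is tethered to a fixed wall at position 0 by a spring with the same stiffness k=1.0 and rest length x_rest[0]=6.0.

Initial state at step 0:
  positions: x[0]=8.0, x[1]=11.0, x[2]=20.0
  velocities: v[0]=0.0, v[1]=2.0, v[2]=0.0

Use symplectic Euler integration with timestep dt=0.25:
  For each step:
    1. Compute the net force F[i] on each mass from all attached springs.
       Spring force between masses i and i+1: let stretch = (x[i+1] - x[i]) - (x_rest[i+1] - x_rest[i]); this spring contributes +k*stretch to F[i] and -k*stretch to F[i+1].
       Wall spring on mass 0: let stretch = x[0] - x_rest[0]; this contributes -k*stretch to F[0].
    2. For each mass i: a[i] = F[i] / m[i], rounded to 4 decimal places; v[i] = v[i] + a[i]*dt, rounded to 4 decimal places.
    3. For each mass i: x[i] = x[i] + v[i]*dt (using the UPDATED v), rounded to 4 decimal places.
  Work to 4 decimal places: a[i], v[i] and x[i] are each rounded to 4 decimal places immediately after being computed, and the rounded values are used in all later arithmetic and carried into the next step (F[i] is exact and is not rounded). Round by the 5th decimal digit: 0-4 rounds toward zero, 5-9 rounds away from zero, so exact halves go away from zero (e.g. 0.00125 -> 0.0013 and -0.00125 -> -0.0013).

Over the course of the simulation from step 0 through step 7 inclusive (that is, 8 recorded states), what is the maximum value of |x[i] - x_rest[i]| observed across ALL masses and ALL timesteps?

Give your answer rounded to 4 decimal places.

Answer: 3.9913

Derivation:
Step 0: x=[8.0000 11.0000 20.0000] v=[0.0000 2.0000 0.0000]
Step 1: x=[7.6875 11.8750 19.8125] v=[-1.2500 3.5000 -0.7500]
Step 2: x=[7.1563 12.9844 19.5039] v=[-2.1250 4.4375 -1.2344]
Step 3: x=[6.5420 14.1370 19.1628] v=[-2.4571 4.6104 -1.3643]
Step 4: x=[5.9935 15.1290 18.8826] v=[-2.1939 3.9681 -1.1208]
Step 5: x=[5.6414 15.7847 18.7428] v=[-1.4084 2.6226 -0.5592]
Step 6: x=[5.5707 15.9913 18.7931] v=[-0.2829 0.8263 0.2013]
Step 7: x=[5.8031 15.7217 19.0433] v=[0.9296 -1.0784 1.0009]
Max displacement = 3.9913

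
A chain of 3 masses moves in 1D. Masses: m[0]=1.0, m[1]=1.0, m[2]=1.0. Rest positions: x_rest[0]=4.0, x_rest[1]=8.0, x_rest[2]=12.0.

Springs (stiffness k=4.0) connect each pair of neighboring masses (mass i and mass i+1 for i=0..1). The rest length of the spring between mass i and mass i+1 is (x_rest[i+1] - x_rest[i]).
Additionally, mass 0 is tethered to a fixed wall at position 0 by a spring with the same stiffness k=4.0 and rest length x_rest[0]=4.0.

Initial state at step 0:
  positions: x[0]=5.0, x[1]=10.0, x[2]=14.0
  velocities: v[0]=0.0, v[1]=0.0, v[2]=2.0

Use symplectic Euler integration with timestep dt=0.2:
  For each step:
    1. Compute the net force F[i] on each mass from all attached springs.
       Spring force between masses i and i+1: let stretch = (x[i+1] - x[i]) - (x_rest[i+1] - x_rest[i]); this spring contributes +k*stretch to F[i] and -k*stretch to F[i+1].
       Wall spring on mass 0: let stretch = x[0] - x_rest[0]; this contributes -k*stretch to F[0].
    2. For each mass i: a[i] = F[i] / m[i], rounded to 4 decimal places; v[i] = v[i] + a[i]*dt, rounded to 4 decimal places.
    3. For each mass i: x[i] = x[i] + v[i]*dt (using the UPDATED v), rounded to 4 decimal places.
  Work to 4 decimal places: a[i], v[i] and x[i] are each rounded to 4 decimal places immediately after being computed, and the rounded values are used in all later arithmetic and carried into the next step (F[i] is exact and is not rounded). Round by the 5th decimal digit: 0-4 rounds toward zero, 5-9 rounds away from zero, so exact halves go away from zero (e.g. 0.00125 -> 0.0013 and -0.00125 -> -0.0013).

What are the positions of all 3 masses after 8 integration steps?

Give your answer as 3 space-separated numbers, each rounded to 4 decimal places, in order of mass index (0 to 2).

Step 0: x=[5.0000 10.0000 14.0000] v=[0.0000 0.0000 2.0000]
Step 1: x=[5.0000 9.8400 14.4000] v=[0.0000 -0.8000 2.0000]
Step 2: x=[4.9744 9.6352 14.7104] v=[-0.1280 -1.0240 1.5520]
Step 3: x=[4.8986 9.4967 14.8488] v=[-0.3789 -0.6925 0.6918]
Step 4: x=[4.7747 9.4788 14.7708] v=[-0.6193 -0.0893 -0.3899]
Step 5: x=[4.6395 9.5550 14.4861] v=[-0.6758 0.3810 -1.4235]
Step 6: x=[4.5485 9.6337 14.0524] v=[-0.4550 0.3935 -2.1684]
Step 7: x=[4.5434 9.6058 13.5517] v=[-0.0256 -0.1397 -2.5034]
Step 8: x=[4.6213 9.3992 13.0597] v=[0.3896 -1.0329 -2.4601]

Answer: 4.6213 9.3992 13.0597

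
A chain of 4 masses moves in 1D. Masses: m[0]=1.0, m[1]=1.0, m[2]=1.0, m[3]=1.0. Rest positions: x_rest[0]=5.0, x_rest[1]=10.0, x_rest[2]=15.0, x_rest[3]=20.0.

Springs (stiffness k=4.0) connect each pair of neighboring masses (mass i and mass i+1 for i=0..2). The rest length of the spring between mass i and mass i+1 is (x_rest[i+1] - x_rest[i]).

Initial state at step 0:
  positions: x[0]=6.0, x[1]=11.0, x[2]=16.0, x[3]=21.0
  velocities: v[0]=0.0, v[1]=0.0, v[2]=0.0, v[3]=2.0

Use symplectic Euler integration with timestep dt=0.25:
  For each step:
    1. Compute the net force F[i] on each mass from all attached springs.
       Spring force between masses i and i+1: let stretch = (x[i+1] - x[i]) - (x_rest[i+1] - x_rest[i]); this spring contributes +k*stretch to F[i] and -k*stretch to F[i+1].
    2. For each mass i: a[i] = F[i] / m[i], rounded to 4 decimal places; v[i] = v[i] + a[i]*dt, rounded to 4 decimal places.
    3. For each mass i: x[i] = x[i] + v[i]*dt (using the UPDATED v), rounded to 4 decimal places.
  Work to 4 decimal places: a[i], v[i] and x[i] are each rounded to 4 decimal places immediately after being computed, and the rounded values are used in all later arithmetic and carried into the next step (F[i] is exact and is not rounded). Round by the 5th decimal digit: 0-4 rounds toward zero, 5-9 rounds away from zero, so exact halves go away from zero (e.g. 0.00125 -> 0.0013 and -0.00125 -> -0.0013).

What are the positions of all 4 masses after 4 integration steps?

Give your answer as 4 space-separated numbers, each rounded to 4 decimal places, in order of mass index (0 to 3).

Answer: 6.0078 11.1485 16.7579 22.0860

Derivation:
Step 0: x=[6.0000 11.0000 16.0000 21.0000] v=[0.0000 0.0000 0.0000 2.0000]
Step 1: x=[6.0000 11.0000 16.0000 21.5000] v=[0.0000 0.0000 0.0000 2.0000]
Step 2: x=[6.0000 11.0000 16.1250 21.8750] v=[0.0000 0.0000 0.5000 1.5000]
Step 3: x=[6.0000 11.0313 16.4063 22.0625] v=[0.0000 0.1250 1.1250 0.7500]
Step 4: x=[6.0078 11.1485 16.7579 22.0860] v=[0.0313 0.4687 1.4062 0.0938]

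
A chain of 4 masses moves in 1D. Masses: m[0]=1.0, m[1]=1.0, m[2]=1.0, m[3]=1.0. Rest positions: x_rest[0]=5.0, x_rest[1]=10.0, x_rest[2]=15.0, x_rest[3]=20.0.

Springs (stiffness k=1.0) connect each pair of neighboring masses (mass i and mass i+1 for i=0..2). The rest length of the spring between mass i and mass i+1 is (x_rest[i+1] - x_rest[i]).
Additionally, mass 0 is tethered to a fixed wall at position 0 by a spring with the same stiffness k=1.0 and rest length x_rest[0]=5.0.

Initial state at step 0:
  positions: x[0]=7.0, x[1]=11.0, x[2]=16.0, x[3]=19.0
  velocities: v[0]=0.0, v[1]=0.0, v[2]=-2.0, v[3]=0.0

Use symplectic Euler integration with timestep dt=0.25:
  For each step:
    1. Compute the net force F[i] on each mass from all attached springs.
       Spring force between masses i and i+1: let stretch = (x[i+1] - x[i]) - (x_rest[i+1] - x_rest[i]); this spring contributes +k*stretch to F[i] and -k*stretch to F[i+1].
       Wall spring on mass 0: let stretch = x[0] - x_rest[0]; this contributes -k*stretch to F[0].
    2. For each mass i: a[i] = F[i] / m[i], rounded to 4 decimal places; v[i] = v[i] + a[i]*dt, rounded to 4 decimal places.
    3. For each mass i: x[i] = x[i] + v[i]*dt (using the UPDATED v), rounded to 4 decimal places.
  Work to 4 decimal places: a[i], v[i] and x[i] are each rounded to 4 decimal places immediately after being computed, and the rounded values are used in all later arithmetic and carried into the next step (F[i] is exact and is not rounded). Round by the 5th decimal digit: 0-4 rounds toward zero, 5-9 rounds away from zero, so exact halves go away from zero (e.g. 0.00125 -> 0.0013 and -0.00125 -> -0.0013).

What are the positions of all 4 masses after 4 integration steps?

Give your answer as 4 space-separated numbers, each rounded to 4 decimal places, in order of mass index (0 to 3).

Answer: 5.4894 10.9937 13.6759 19.7554

Derivation:
Step 0: x=[7.0000 11.0000 16.0000 19.0000] v=[0.0000 0.0000 -2.0000 0.0000]
Step 1: x=[6.8125 11.0625 15.3750 19.1250] v=[-0.7500 0.2500 -2.5000 0.5000]
Step 2: x=[6.4649 11.1289 14.7149 19.3281] v=[-1.3906 0.2656 -2.6406 0.8125]
Step 3: x=[6.0047 11.1279 14.1190 19.5554] v=[-1.8408 -0.0039 -2.3838 0.9092]
Step 4: x=[5.4894 10.9937 13.6759 19.7554] v=[-2.0612 -0.5369 -1.7725 0.8001]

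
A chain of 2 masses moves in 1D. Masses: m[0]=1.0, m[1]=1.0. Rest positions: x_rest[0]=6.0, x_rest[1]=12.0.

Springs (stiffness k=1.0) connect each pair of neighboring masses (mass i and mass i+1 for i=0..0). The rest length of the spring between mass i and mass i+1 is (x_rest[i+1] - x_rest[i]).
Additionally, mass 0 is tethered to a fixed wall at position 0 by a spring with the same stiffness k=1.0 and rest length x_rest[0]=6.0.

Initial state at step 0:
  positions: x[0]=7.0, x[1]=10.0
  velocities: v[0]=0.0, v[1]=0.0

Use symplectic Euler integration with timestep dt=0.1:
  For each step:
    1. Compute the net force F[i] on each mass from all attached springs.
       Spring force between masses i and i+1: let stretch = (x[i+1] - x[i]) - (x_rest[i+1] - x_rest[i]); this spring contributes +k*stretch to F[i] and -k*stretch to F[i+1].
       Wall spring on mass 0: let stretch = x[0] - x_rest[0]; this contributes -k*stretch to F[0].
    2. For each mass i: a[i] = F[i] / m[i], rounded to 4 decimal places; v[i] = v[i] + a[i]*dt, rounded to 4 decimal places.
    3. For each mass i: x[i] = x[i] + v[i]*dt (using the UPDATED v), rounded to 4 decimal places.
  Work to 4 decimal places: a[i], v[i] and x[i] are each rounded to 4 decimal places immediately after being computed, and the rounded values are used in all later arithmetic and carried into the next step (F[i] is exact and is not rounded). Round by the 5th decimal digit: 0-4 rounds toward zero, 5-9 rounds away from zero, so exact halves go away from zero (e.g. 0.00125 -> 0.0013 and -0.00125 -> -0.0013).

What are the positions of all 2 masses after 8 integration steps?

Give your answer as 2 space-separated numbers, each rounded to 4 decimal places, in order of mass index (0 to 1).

Answer: 5.7779 10.9411

Derivation:
Step 0: x=[7.0000 10.0000] v=[0.0000 0.0000]
Step 1: x=[6.9600 10.0300] v=[-0.4000 0.3000]
Step 2: x=[6.8811 10.0893] v=[-0.7890 0.5930]
Step 3: x=[6.7655 10.1765] v=[-1.1563 0.8722]
Step 4: x=[6.6163 10.2896] v=[-1.4918 1.1311]
Step 5: x=[6.4377 10.4260] v=[-1.7861 1.3638]
Step 6: x=[6.2346 10.5825] v=[-2.0310 1.5650]
Step 7: x=[6.0126 10.7555] v=[-2.2197 1.7302]
Step 8: x=[5.7779 10.9411] v=[-2.3467 1.8559]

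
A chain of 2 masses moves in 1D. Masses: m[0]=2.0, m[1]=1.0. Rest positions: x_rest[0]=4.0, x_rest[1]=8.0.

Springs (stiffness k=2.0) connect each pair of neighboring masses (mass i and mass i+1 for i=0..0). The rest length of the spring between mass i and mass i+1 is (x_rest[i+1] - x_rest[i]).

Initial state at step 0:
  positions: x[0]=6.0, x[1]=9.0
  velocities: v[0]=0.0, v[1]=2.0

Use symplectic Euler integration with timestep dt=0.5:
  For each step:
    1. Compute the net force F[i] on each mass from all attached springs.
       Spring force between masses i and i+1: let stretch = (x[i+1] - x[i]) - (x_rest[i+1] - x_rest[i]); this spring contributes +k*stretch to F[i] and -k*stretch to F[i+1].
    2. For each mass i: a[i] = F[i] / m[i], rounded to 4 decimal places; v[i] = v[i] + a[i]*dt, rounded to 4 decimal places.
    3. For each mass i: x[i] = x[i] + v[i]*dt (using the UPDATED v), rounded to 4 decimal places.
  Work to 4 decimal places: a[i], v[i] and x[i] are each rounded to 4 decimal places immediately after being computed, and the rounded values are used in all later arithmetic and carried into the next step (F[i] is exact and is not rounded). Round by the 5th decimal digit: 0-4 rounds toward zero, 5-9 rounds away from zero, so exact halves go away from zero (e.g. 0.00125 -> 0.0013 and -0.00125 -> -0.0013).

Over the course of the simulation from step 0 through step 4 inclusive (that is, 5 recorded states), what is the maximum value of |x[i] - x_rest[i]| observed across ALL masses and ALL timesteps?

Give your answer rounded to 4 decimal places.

Step 0: x=[6.0000 9.0000] v=[0.0000 2.0000]
Step 1: x=[5.7500 10.5000] v=[-0.5000 3.0000]
Step 2: x=[5.6875 11.6250] v=[-0.1250 2.2500]
Step 3: x=[6.1094 11.7813] v=[0.8438 0.3125]
Step 4: x=[6.9493 11.1016] v=[1.6798 -1.3594]
Max displacement = 3.7813

Answer: 3.7813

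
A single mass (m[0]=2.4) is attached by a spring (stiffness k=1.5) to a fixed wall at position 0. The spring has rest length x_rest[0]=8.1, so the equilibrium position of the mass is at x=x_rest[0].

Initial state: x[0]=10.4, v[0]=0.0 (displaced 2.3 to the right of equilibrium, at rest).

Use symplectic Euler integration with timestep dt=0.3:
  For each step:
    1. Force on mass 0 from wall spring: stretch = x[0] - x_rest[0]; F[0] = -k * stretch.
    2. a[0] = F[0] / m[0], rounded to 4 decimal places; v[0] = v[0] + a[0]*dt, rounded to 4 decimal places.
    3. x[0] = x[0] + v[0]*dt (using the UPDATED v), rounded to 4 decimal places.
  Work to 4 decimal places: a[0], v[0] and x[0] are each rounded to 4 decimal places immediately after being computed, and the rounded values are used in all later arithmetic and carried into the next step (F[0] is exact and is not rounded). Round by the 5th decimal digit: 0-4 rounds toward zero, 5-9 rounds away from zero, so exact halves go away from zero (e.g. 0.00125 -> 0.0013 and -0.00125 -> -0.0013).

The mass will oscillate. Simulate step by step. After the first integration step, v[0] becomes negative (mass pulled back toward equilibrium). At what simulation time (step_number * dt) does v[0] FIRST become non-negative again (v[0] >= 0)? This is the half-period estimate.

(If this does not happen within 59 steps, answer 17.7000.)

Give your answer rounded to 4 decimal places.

Answer: 4.2000

Derivation:
Step 0: x=[10.4000] v=[0.0000]
Step 1: x=[10.2706] v=[-0.4313]
Step 2: x=[10.0191] v=[-0.8383]
Step 3: x=[9.6597] v=[-1.1981]
Step 4: x=[9.2126] v=[-1.4905]
Step 5: x=[8.7029] v=[-1.6991]
Step 6: x=[8.1593] v=[-1.8121]
Step 7: x=[7.6123] v=[-1.8232]
Step 8: x=[7.0928] v=[-1.7318]
Step 9: x=[6.6299] v=[-1.5430]
Step 10: x=[6.2497] v=[-1.2674]
Step 11: x=[5.9736] v=[-0.9205]
Step 12: x=[5.8171] v=[-0.5218]
Step 13: x=[5.7890] v=[-0.0938]
Step 14: x=[5.8909] v=[0.3395]
First v>=0 after going negative at step 14, time=4.2000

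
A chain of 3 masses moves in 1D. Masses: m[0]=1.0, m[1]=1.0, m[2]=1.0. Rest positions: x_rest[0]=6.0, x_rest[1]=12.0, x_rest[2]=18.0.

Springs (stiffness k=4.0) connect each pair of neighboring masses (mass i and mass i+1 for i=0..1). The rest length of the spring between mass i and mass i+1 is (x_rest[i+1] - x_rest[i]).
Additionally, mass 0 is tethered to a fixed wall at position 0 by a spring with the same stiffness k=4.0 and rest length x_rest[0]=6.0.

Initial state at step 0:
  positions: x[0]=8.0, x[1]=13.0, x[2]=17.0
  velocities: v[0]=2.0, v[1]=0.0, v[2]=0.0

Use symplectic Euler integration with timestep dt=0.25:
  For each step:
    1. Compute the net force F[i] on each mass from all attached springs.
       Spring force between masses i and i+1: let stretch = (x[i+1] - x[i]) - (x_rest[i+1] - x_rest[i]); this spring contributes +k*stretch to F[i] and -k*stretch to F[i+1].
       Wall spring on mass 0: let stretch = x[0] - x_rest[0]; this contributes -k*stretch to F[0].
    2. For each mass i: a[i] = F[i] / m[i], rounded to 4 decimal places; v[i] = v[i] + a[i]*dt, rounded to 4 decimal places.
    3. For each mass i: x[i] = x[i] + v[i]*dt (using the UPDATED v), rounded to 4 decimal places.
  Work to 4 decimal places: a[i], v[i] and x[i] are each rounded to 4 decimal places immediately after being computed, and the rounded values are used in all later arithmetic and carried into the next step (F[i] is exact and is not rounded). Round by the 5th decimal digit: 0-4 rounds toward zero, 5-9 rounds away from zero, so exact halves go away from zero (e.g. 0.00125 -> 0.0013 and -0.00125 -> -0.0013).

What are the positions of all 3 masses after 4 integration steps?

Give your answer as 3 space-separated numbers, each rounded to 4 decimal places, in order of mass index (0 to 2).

Step 0: x=[8.0000 13.0000 17.0000] v=[2.0000 0.0000 0.0000]
Step 1: x=[7.7500 12.7500 17.5000] v=[-1.0000 -1.0000 2.0000]
Step 2: x=[6.8125 12.4375 18.3125] v=[-3.7500 -1.2500 3.2500]
Step 3: x=[5.5781 12.1875 19.1563] v=[-4.9375 -1.0000 3.3750]
Step 4: x=[4.6016 12.0274 19.7579] v=[-3.9062 -0.6406 2.4062]

Answer: 4.6016 12.0274 19.7579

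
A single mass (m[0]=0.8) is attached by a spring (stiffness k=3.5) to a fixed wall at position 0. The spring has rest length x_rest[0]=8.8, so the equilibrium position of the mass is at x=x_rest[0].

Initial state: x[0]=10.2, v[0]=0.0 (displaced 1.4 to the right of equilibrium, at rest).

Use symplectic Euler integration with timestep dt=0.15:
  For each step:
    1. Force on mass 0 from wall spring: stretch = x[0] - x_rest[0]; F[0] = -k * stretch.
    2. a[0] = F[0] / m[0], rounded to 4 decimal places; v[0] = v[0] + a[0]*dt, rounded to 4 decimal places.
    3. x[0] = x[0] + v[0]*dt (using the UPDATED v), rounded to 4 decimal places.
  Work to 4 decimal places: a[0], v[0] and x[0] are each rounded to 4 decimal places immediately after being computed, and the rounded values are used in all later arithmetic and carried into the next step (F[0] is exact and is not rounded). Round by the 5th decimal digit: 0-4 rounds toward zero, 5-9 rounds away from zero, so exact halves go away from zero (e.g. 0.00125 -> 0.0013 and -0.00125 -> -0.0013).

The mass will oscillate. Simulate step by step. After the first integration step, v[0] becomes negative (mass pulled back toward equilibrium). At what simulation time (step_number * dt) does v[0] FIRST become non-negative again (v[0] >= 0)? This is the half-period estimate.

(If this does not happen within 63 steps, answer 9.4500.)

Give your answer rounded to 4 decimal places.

Step 0: x=[10.2000] v=[0.0000]
Step 1: x=[10.0622] v=[-0.9188]
Step 2: x=[9.8001] v=[-1.7471]
Step 3: x=[9.4396] v=[-2.4034]
Step 4: x=[9.0161] v=[-2.8231]
Step 5: x=[8.5714] v=[-2.9649]
Step 6: x=[8.1492] v=[-2.8149]
Step 7: x=[7.7910] v=[-2.3878]
Step 8: x=[7.5322] v=[-1.7256]
Step 9: x=[7.3982] v=[-0.8936]
Step 10: x=[7.4021] v=[0.0263]
First v>=0 after going negative at step 10, time=1.5000

Answer: 1.5000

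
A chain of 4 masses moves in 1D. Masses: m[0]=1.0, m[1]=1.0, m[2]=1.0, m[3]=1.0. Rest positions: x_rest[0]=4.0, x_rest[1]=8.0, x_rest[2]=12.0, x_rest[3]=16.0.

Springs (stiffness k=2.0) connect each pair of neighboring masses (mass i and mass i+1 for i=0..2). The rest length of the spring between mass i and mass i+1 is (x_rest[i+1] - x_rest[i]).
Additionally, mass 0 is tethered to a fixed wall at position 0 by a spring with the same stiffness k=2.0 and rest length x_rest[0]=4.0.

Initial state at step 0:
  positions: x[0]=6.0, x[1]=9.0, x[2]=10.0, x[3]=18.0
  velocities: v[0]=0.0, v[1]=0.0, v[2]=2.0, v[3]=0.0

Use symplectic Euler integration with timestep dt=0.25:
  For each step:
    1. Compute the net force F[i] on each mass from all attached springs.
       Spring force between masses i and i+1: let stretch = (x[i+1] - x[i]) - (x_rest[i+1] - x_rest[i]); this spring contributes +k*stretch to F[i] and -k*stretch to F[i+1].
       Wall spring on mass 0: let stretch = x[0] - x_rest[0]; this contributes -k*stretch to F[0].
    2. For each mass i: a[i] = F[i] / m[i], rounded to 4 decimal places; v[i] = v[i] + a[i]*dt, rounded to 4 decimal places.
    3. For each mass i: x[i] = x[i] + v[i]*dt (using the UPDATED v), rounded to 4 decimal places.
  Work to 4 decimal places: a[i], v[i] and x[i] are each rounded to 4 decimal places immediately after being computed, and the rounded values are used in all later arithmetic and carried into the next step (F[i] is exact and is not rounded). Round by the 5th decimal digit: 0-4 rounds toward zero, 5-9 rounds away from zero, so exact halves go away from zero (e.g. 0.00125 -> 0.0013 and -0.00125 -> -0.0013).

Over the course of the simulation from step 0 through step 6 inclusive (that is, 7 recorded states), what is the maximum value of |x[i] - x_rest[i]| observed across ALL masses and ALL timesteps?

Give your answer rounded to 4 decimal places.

Answer: 3.8775

Derivation:
Step 0: x=[6.0000 9.0000 10.0000 18.0000] v=[0.0000 0.0000 2.0000 0.0000]
Step 1: x=[5.6250 8.7500 11.3750 17.5000] v=[-1.5000 -1.0000 5.5000 -2.0000]
Step 2: x=[4.9375 8.4375 13.1875 16.7344] v=[-2.7500 -1.2500 7.2500 -3.0625]
Step 3: x=[4.0703 8.2813 14.8496 16.0254] v=[-3.4688 -0.6250 6.6485 -2.8360]
Step 4: x=[3.2207 8.4197 15.8377 15.6694] v=[-3.3985 0.5537 3.9523 -1.4239]
Step 5: x=[2.6184 8.8355 15.8775 15.8345] v=[-2.4094 1.6632 0.1592 0.6603]
Step 6: x=[2.4659 9.3544 15.0317 16.5050] v=[-0.6101 2.0757 -3.3833 2.6818]
Max displacement = 3.8775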